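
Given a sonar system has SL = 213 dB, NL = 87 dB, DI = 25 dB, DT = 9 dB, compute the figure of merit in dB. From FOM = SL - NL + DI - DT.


142 dB


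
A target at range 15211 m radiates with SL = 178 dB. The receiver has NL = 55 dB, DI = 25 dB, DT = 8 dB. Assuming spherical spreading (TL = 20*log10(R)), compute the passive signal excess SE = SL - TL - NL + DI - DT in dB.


Step 1: TL = 20*log10(15211) = 83.64 dB
Step 2: SE = 178 - 83.64 - 55 + 25 - 8 = 56.36

56.36 dB


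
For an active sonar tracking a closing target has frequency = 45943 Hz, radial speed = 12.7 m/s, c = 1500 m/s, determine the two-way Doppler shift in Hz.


fd = 2*f*v/c = 2 * 45943 * 12.7 / 1500 = 777.97

777.97 Hz


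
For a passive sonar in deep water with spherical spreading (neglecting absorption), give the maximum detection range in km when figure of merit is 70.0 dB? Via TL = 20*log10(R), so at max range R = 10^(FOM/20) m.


At max range FOM = TL, so 20*log10(R) = 70.0
R = 10^(70.0/20) = 3162.28 m = 3.16 km

3.16 km


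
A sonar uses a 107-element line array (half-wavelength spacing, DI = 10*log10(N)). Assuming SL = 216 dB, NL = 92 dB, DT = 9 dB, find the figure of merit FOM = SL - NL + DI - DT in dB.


Step 1: DI = 10*log10(107) = 20.29 dB
Step 2: FOM = SL - NL + DI - DT = 216 - 92 + 20.29 - 9 = 135.29

135.29 dB


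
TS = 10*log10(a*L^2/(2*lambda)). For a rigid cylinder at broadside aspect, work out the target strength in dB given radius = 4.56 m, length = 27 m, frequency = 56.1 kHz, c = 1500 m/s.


lambda = 1500/56100 = 0.02674 m
TS = 10*log10(4.56*27^2/(2*0.02674)) = 47.94

47.94 dB


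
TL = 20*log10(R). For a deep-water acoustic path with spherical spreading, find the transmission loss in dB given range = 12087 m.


TL = 20*log10(12087) = 81.65

81.65 dB


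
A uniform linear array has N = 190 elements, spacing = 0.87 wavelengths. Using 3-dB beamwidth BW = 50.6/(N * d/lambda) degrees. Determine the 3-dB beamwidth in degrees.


BW = 50.6 / (190 * 0.87) = 50.6 / 165.3 = 0.31

0.31 deg


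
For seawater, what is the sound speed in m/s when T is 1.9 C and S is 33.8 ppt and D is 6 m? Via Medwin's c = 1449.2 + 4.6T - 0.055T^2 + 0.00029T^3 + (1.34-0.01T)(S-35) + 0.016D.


1456.25 m/s


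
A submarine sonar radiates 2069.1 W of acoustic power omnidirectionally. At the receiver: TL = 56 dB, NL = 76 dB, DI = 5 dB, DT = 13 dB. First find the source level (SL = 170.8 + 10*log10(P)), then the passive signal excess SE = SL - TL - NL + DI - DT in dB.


Step 1: SL = 170.8 + 10*log10(2069.1) = 203.96 dB
Step 2: SE = SL - TL - NL + DI - DT = 203.96 - 56 - 76 + 5 - 13 = 63.96

63.96 dB


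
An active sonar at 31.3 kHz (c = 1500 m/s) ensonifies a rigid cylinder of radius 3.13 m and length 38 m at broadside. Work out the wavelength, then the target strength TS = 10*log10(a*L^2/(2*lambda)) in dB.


Step 1: lambda = c/f = 1500/31300 = 0.04792 m
Step 2: TS = 10*log10(a*L^2/(2*lambda)) = 10*log10(3.13*38^2/(2*0.04792)) = 46.74

46.74 dB


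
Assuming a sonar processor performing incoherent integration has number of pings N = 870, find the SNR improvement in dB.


14.7 dB


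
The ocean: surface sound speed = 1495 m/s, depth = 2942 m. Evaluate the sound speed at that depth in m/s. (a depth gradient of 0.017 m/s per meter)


c = 1495 + 0.017 * 2942 = 1545.014

1545.014 m/s


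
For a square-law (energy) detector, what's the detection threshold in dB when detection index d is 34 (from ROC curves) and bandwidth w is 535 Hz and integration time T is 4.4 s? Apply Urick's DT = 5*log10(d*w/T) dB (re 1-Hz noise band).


DT = 5*log10(d*w/T) = 5*log10(34 * 535 / 4.4) = 5*log10(4134.09) = 18.08

18.08 dB


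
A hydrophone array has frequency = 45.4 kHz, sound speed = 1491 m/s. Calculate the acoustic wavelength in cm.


lambda = c/f = 1491 / 45400 = 0.0328 m = 3.28 cm

3.28 cm


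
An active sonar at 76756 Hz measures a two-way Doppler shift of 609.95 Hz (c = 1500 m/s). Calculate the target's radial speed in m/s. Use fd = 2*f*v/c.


From fd = 2*f*v/c, v = c*fd/(2*f) = 1500 * 609.95 / (2*76756) = 5.96

5.96 m/s


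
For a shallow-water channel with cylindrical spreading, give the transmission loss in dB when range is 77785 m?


48.91 dB


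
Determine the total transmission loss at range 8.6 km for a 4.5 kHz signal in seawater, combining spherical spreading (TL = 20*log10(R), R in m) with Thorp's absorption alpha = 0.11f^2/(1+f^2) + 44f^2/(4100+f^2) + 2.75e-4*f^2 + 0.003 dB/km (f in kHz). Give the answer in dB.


81.52 dB


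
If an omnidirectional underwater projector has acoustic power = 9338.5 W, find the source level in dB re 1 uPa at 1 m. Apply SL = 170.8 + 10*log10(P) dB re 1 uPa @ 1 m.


210.5 dB


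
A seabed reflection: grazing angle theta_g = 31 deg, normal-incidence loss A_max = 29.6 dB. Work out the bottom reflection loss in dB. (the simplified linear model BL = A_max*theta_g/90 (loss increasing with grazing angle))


10.2 dB


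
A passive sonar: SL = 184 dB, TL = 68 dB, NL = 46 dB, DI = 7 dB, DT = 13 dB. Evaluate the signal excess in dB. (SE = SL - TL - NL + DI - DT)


SE = SL - TL - NL + DI - DT = 184 - 68 - 46 + 7 - 13 = 64

64 dB


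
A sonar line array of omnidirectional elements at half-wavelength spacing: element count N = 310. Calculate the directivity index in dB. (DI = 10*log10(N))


DI = 10*log10(310) = 24.91

24.91 dB


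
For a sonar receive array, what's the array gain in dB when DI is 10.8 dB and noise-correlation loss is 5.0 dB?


5.8 dB


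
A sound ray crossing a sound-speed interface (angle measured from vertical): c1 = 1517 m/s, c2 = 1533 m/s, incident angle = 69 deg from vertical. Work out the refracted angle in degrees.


70.64 deg


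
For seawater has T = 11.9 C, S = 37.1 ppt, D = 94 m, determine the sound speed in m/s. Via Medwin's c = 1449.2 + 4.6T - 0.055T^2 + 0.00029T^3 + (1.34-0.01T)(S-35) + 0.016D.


c = 1449.2 + 4.6*11.9 - 0.055*11.9^2 + 0.00029*11.9^3 + (1.34 - 0.01*11.9)*(37.1 - 35) + 0.016*94 = 1500.71

1500.71 m/s


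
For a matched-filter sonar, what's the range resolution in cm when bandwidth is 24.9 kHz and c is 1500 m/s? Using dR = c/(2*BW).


dR = c/(2*BW) = 1500 / (2 * 24.9e3) = 0.0301 m = 3.01 cm

3.01 cm


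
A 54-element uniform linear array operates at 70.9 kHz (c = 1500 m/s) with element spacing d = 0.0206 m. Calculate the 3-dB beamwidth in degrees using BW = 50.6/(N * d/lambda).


0.96 deg


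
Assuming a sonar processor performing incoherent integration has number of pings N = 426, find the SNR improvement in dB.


Gain = 5*log10(426) = 13.15

13.15 dB


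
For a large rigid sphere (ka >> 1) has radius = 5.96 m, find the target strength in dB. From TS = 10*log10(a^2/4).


TS = 10*log10(5.96^2 / 4) = 10*log10(8.8804) = 9.48

9.48 dB


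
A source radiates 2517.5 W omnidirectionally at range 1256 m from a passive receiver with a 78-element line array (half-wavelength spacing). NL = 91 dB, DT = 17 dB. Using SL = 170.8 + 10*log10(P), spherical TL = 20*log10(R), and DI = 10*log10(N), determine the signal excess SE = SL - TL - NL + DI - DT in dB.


Step 1: SL = 170.8 + 10*log10(2517.5) = 204.81 dB
Step 2: TL = 20*log10(1256) = 61.98 dB
Step 3: DI = 10*log10(78) = 18.92 dB
Step 4: SE = SL - TL - NL + DI - DT = 204.81 - 61.98 - 91 + 18.92 - 17 = 53.75

53.75 dB


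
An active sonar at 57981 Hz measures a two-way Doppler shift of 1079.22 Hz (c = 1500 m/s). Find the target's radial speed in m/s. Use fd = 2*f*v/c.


From fd = 2*f*v/c, v = c*fd/(2*f) = 1500 * 1079.22 / (2*57981) = 13.96

13.96 m/s


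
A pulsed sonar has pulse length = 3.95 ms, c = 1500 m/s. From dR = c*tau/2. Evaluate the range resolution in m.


dR = c*tau/2 = 1500 * 3.95e-3 / 2 = 2.9625

2.9625 m


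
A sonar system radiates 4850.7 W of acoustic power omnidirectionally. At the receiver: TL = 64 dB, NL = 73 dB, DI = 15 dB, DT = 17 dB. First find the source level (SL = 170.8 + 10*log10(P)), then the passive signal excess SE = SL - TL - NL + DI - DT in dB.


Step 1: SL = 170.8 + 10*log10(4850.7) = 207.66 dB
Step 2: SE = SL - TL - NL + DI - DT = 207.66 - 64 - 73 + 15 - 17 = 68.66

68.66 dB


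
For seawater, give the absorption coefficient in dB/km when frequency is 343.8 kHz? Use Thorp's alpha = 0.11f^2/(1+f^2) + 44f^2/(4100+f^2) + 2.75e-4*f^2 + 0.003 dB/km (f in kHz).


f^2 = 118198.44
alpha = 0.11*118198.44/(1+118198.44) + 44*118198.44/(4100+118198.44) + 2.75e-4*118198.44 + 0.003 = 75.142

75.142 dB/km


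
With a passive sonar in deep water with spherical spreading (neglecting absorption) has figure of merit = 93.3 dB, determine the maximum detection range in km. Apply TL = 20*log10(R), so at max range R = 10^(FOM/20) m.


46.24 km


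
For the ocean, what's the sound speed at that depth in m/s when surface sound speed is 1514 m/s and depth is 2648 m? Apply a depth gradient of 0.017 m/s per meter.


c = 1514 + 0.017 * 2648 = 1559.016

1559.016 m/s


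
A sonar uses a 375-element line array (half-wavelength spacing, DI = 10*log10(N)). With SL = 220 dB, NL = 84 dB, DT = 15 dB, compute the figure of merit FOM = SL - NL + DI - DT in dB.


Step 1: DI = 10*log10(375) = 25.74 dB
Step 2: FOM = SL - NL + DI - DT = 220 - 84 + 25.74 - 15 = 146.74

146.74 dB


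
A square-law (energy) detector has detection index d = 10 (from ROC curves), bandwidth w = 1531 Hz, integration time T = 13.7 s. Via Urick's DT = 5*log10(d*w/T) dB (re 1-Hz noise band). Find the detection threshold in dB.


15.24 dB


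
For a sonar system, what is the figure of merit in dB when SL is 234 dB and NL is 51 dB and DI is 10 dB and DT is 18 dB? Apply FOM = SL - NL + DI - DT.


FOM = SL - NL + DI - DT = 234 - 51 + 10 - 18 = 175

175 dB


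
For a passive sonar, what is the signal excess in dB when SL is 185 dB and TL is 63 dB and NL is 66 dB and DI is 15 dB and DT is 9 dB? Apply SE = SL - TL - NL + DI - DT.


62 dB


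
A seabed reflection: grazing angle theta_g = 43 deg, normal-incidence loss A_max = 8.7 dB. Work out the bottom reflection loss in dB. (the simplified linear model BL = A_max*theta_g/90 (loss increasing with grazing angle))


BL = A_max * theta_g / 90 = 8.7 * 43 / 90 = 4.16

4.16 dB


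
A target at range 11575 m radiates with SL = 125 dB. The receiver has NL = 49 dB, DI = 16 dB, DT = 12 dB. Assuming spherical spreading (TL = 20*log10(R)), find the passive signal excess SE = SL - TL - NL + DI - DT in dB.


Step 1: TL = 20*log10(11575) = 81.27 dB
Step 2: SE = 125 - 81.27 - 49 + 16 - 12 = -1.27

-1.27 dB


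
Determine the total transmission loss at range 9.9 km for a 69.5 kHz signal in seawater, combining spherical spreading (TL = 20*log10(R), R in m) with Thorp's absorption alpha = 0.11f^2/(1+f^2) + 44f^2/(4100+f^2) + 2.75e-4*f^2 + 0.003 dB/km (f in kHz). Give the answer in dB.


Step 1 (Thorp): alpha = 0.11*4830.25/(1+4830.25) + 44*4830.25/(4100+4830.25) + 2.75e-4*4830.25 + 0.003 = 25.2403 dB/km
Step 2: TL_spread = 20*log10(9900) = 79.91 dB
Step 3: TL_abs = alpha*R = 25.2403 * 9.9 = 249.88 dB
Step 4: TL_total = 79.91 + 249.88 = 329.79

329.79 dB


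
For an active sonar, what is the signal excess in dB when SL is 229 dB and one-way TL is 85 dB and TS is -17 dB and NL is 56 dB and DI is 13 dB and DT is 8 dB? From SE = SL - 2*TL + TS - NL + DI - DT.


SE = SL - 2*TL + TS - NL + DI - DT = 229 - 2*85 + (-17) - 56 + 13 - 8 = -9

-9 dB


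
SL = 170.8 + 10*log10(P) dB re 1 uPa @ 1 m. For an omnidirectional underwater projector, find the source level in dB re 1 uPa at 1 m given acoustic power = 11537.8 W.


211.42 dB


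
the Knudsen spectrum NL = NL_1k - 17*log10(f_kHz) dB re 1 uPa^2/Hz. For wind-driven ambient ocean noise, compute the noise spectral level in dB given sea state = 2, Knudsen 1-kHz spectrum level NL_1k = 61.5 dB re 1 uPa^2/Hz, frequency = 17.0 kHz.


NL = NL_1k - 17*log10(f_kHz) = 61.5 - 17*log10(17.0) = 61.5 - (20.92) = 40.58

40.58 dB


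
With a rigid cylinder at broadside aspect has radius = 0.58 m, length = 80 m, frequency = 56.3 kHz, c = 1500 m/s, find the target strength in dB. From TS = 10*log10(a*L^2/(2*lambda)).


lambda = 1500/56300 = 0.02664 m
TS = 10*log10(0.58*80^2/(2*0.02664)) = 48.43

48.43 dB


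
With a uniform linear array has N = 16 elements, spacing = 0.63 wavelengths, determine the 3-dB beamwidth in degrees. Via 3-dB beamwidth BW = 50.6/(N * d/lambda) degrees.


5.02 deg


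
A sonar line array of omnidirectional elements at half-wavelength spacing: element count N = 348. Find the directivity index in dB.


DI = 10*log10(348) = 25.42

25.42 dB


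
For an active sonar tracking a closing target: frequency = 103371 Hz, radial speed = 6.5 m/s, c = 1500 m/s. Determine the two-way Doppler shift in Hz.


fd = 2*f*v/c = 2 * 103371 * 6.5 / 1500 = 895.88

895.88 Hz


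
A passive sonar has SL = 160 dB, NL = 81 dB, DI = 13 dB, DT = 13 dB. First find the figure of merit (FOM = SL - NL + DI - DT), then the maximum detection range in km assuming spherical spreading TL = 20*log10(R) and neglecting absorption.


Step 1: FOM = SL - NL + DI - DT = 160 - 81 + 13 - 13 = 79 dB
Step 2: at max range FOM = TL = 20*log10(R), so R = 10^(79/20) = 8912.51 m = 8.91 km

8.91 km


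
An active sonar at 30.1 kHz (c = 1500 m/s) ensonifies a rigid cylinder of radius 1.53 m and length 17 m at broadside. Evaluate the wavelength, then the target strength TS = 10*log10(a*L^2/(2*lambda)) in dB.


Step 1: lambda = c/f = 1500/30100 = 0.04983 m
Step 2: TS = 10*log10(a*L^2/(2*lambda)) = 10*log10(1.53*17^2/(2*0.04983)) = 36.47

36.47 dB


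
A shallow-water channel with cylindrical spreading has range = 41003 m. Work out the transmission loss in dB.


46.13 dB


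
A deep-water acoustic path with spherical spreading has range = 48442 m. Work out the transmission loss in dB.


93.7 dB


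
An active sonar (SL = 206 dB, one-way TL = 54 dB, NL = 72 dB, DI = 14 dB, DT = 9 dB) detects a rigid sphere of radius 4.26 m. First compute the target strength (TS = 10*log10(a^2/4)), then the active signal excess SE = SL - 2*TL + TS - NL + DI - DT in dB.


Step 1: TS = 10*log10(4.26^2/4) = 6.57 dB
Step 2: SE = SL - 2*TL + TS - NL + DI - DT = 206 - 2*54 + (6.57) - 72 + 14 - 9 = 37.57

37.57 dB


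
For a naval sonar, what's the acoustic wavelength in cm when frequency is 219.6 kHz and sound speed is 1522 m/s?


0.69 cm


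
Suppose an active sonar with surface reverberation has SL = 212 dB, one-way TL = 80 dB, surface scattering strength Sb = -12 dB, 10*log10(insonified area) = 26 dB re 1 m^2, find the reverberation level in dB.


RL = SL - 2*TL + Sb + 10*log10(A) = 212 - 2*80 + (-12) + 26 = 66

66 dB


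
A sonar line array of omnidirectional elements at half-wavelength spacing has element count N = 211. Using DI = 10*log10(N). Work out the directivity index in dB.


23.24 dB


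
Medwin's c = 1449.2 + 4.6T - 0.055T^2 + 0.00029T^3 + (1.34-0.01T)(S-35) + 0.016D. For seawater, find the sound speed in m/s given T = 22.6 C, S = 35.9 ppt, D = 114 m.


c = 1449.2 + 4.6*22.6 - 0.055*22.6^2 + 0.00029*22.6^3 + (1.34 - 0.01*22.6)*(35.9 - 35) + 0.016*114 = 1531.24

1531.24 m/s


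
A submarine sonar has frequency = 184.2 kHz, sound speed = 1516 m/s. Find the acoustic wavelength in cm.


lambda = c/f = 1516 / 184200 = 0.0082 m = 0.82 cm

0.82 cm


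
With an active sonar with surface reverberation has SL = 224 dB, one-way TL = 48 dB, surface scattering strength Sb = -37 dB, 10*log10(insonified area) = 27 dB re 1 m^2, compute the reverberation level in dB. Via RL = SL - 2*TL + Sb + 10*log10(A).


118 dB


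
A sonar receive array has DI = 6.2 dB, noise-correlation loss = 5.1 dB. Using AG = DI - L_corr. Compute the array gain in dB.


AG = DI - L_corr = 6.2 - 5.1 = 1.1

1.1 dB


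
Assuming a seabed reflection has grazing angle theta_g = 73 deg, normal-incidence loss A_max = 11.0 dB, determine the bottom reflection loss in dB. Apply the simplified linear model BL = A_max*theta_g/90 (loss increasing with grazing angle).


BL = A_max * theta_g / 90 = 11.0 * 73 / 90 = 8.92

8.92 dB


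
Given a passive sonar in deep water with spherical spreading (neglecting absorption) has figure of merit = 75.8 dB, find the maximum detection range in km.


At max range FOM = TL, so 20*log10(R) = 75.8
R = 10^(75.8/20) = 6165.95 m = 6.17 km

6.17 km


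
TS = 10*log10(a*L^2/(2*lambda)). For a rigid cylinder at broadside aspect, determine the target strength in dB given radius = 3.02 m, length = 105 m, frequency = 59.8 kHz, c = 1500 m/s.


lambda = 1500/59800 = 0.02508 m
TS = 10*log10(3.02*105^2/(2*0.02508)) = 58.22

58.22 dB


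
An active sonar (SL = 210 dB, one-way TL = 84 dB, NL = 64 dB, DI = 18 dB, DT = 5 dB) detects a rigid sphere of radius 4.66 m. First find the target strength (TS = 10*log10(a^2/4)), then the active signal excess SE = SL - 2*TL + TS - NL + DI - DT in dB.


Step 1: TS = 10*log10(4.66^2/4) = 7.35 dB
Step 2: SE = SL - 2*TL + TS - NL + DI - DT = 210 - 2*84 + (7.35) - 64 + 18 - 5 = -1.65

-1.65 dB


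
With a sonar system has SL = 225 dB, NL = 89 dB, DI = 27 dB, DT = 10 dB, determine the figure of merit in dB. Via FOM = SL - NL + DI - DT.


FOM = SL - NL + DI - DT = 225 - 89 + 27 - 10 = 153

153 dB


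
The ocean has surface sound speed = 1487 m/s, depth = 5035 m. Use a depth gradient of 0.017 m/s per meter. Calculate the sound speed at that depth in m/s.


c = 1487 + 0.017 * 5035 = 1572.595

1572.595 m/s


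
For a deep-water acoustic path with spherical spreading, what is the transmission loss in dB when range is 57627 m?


TL = 20*log10(57627) = 95.21

95.21 dB


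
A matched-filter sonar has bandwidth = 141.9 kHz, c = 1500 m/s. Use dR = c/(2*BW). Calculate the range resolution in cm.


0.53 cm


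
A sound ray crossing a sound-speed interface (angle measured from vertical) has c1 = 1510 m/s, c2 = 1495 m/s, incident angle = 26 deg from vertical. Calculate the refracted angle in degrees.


sin(theta2) = (c2/c1)*sin(theta1) = (1495/1510)*sin(26 deg) = 0.43402
theta2 = arcsin(0.43402) = 25.72

25.72 deg


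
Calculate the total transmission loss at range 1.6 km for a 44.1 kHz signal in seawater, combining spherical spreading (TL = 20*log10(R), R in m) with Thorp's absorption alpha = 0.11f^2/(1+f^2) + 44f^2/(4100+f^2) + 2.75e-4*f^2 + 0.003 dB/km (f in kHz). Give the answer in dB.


87.77 dB


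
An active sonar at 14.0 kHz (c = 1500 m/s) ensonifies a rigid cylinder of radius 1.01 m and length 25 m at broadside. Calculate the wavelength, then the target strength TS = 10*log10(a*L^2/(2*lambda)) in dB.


Step 1: lambda = c/f = 1500/14000 = 0.10714 m
Step 2: TS = 10*log10(a*L^2/(2*lambda)) = 10*log10(1.01*25^2/(2*0.10714)) = 34.69

34.69 dB


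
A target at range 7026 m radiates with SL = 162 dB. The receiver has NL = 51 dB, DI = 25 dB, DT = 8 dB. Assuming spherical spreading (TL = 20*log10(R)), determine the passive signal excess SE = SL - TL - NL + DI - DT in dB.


Step 1: TL = 20*log10(7026) = 76.93 dB
Step 2: SE = 162 - 76.93 - 51 + 25 - 8 = 51.07

51.07 dB


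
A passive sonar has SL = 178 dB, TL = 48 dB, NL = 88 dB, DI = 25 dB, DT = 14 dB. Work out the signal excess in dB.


SE = SL - TL - NL + DI - DT = 178 - 48 - 88 + 25 - 14 = 53

53 dB


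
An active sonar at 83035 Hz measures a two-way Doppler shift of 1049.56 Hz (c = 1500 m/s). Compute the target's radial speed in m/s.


From fd = 2*f*v/c, v = c*fd/(2*f) = 1500 * 1049.56 / (2*83035) = 9.48

9.48 m/s


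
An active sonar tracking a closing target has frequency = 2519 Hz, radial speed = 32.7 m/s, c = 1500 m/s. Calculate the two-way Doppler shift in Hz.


fd = 2*f*v/c = 2 * 2519 * 32.7 / 1500 = 109.83

109.83 Hz


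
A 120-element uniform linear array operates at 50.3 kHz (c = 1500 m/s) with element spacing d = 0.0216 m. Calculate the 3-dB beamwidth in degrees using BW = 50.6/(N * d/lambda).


Step 1: lambda = 1500/50300 = 0.02982 m
Step 2: d/lambda = 0.0216/0.02982 = 0.7243
Step 3: BW = 50.6/(N * d/lambda) = 50.6/(120 * 0.7243) = 0.58

0.58 deg


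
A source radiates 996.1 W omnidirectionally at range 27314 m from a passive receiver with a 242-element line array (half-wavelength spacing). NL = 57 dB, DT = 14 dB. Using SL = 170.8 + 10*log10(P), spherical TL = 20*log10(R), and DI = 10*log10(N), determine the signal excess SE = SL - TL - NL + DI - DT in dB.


Step 1: SL = 170.8 + 10*log10(996.1) = 200.78 dB
Step 2: TL = 20*log10(27314) = 88.73 dB
Step 3: DI = 10*log10(242) = 23.84 dB
Step 4: SE = SL - TL - NL + DI - DT = 200.78 - 88.73 - 57 + 23.84 - 14 = 64.89

64.89 dB


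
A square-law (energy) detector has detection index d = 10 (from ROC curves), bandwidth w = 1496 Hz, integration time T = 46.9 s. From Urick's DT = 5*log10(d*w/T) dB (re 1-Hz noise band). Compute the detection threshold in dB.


12.52 dB


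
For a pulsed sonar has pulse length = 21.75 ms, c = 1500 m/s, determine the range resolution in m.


16.3125 m


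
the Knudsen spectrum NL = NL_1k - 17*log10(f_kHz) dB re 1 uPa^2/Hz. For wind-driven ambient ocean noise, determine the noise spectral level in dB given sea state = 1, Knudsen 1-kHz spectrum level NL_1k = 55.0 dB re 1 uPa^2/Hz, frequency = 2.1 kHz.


NL = NL_1k - 17*log10(f_kHz) = 55.0 - 17*log10(2.1) = 55.0 - (5.48) = 49.52

49.52 dB


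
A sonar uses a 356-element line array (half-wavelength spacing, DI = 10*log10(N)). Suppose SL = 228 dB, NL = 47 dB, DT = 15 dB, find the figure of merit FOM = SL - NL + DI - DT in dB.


Step 1: DI = 10*log10(356) = 25.51 dB
Step 2: FOM = SL - NL + DI - DT = 228 - 47 + 25.51 - 15 = 191.51

191.51 dB


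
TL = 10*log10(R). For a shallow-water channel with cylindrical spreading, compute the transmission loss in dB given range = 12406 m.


TL = 10*log10(12406) = 40.94

40.94 dB


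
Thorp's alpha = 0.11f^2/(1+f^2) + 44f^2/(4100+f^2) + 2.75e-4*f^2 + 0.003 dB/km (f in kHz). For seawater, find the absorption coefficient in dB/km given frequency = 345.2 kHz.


75.419 dB/km


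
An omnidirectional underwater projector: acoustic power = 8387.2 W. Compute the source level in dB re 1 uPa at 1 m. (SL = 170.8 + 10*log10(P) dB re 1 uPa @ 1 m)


SL = 170.8 + 10*log10(8387.2) = 170.8 + 39.24 = 210.04

210.04 dB


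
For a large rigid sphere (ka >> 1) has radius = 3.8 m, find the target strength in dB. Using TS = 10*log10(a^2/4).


TS = 10*log10(3.8^2 / 4) = 10*log10(3.61) = 5.58

5.58 dB


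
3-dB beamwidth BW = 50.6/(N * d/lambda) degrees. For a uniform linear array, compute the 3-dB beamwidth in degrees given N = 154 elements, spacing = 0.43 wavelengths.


0.76 deg


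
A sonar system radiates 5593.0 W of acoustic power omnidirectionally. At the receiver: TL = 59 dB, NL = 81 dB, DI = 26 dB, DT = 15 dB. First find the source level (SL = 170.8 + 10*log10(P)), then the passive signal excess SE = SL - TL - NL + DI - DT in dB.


Step 1: SL = 170.8 + 10*log10(5593.0) = 208.28 dB
Step 2: SE = SL - TL - NL + DI - DT = 208.28 - 59 - 81 + 26 - 15 = 79.28

79.28 dB


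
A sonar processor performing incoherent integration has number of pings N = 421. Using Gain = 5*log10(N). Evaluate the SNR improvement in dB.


13.12 dB


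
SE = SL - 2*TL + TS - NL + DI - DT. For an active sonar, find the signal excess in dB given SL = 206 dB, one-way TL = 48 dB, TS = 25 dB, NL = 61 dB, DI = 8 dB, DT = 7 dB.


SE = SL - 2*TL + TS - NL + DI - DT = 206 - 2*48 + (25) - 61 + 8 - 7 = 75

75 dB


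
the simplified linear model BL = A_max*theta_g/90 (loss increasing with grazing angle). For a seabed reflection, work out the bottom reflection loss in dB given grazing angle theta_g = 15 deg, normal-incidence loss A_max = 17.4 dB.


BL = A_max * theta_g / 90 = 17.4 * 15 / 90 = 2.9

2.9 dB


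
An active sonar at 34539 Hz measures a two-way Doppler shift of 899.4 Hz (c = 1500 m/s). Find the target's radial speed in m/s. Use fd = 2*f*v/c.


19.53 m/s


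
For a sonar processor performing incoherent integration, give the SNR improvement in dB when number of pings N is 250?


Gain = 5*log10(250) = 11.99

11.99 dB


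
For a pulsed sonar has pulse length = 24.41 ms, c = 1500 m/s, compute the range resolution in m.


dR = c*tau/2 = 1500 * 24.41e-3 / 2 = 18.3075

18.3075 m


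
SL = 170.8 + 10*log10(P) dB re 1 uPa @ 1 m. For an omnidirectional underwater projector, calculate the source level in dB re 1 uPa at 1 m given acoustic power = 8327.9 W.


SL = 170.8 + 10*log10(8327.9) = 170.8 + 39.21 = 210.01

210.01 dB


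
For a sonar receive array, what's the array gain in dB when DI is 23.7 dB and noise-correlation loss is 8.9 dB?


AG = DI - L_corr = 23.7 - 8.9 = 14.8

14.8 dB


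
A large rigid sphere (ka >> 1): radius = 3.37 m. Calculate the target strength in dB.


TS = 10*log10(3.37^2 / 4) = 10*log10(2.839225) = 4.53

4.53 dB


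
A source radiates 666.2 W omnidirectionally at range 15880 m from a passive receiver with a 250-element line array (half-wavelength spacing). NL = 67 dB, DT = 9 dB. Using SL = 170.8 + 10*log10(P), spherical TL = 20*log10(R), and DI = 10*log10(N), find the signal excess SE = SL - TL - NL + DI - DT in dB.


Step 1: SL = 170.8 + 10*log10(666.2) = 199.04 dB
Step 2: TL = 20*log10(15880) = 84.02 dB
Step 3: DI = 10*log10(250) = 23.98 dB
Step 4: SE = SL - TL - NL + DI - DT = 199.04 - 84.02 - 67 + 23.98 - 9 = 63.0

63.0 dB


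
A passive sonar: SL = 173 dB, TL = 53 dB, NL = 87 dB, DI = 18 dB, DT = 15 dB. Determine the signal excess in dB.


36 dB


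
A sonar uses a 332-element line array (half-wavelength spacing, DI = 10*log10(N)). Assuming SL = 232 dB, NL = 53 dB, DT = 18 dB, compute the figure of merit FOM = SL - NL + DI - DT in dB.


Step 1: DI = 10*log10(332) = 25.21 dB
Step 2: FOM = SL - NL + DI - DT = 232 - 53 + 25.21 - 18 = 186.21

186.21 dB


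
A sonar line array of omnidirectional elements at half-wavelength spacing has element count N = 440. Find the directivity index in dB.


DI = 10*log10(440) = 26.43

26.43 dB


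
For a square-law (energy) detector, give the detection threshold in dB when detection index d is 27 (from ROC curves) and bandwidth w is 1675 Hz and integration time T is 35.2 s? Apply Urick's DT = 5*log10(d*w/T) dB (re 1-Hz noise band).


DT = 5*log10(d*w/T) = 5*log10(27 * 1675 / 35.2) = 5*log10(1284.8) = 15.54

15.54 dB


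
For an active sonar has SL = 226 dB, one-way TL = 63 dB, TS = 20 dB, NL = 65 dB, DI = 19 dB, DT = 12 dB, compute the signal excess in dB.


SE = SL - 2*TL + TS - NL + DI - DT = 226 - 2*63 + (20) - 65 + 19 - 12 = 62

62 dB


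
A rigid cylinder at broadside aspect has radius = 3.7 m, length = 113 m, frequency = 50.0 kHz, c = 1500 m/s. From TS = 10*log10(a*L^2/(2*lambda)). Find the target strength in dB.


lambda = 1500/50000 = 0.03 m
TS = 10*log10(3.7*113^2/(2*0.03)) = 58.96

58.96 dB


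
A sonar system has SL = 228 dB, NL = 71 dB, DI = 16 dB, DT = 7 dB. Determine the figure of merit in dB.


FOM = SL - NL + DI - DT = 228 - 71 + 16 - 7 = 166

166 dB


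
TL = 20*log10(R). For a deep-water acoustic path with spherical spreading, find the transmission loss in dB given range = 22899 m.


TL = 20*log10(22899) = 87.2

87.2 dB


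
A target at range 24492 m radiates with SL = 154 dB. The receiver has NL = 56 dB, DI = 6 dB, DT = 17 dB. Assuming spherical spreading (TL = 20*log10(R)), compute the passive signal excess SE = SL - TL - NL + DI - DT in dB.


Step 1: TL = 20*log10(24492) = 87.78 dB
Step 2: SE = 154 - 87.78 - 56 + 6 - 17 = -0.78

-0.78 dB


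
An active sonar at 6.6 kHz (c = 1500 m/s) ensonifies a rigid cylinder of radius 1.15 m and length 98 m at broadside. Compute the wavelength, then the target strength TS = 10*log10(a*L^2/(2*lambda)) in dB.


Step 1: lambda = c/f = 1500/6600 = 0.22727 m
Step 2: TS = 10*log10(a*L^2/(2*lambda)) = 10*log10(1.15*98^2/(2*0.22727)) = 43.86

43.86 dB


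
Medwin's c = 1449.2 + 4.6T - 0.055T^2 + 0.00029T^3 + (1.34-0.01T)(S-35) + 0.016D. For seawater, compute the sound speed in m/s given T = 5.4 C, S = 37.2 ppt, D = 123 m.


1477.28 m/s


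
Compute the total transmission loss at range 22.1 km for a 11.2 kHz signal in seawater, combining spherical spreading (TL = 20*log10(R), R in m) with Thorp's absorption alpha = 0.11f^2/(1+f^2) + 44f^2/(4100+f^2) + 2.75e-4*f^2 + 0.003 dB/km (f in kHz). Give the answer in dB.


Step 1 (Thorp): alpha = 0.11*125.44/(1+125.44) + 44*125.44/(4100+125.44) + 2.75e-4*125.44 + 0.003 = 1.4528 dB/km
Step 2: TL_spread = 20*log10(22100) = 86.89 dB
Step 3: TL_abs = alpha*R = 1.4528 * 22.1 = 32.11 dB
Step 4: TL_total = 86.89 + 32.11 = 119.0

119.0 dB


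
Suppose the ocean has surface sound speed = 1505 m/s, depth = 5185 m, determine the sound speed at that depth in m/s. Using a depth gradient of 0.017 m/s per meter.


1593.145 m/s


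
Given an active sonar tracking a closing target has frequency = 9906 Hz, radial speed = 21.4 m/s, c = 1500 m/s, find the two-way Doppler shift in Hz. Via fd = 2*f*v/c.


fd = 2*f*v/c = 2 * 9906 * 21.4 / 1500 = 282.65

282.65 Hz


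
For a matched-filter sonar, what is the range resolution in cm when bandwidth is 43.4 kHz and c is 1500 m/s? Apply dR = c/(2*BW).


dR = c/(2*BW) = 1500 / (2 * 43.4e3) = 0.0173 m = 1.73 cm

1.73 cm


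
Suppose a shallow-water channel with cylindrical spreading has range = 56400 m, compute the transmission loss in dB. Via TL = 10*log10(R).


TL = 10*log10(56400) = 47.51

47.51 dB


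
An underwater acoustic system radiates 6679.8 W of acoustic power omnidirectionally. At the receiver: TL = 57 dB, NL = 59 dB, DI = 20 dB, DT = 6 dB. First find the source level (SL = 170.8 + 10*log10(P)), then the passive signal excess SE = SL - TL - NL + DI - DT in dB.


Step 1: SL = 170.8 + 10*log10(6679.8) = 209.05 dB
Step 2: SE = SL - TL - NL + DI - DT = 209.05 - 57 - 59 + 20 - 6 = 107.05

107.05 dB


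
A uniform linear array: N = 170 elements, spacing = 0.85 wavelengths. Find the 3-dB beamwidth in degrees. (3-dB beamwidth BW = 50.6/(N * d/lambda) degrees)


BW = 50.6 / (170 * 0.85) = 50.6 / 144.5 = 0.35

0.35 deg


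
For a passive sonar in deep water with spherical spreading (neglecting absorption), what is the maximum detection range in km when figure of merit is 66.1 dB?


At max range FOM = TL, so 20*log10(R) = 66.1
R = 10^(66.1/20) = 2018.37 m = 2.02 km

2.02 km


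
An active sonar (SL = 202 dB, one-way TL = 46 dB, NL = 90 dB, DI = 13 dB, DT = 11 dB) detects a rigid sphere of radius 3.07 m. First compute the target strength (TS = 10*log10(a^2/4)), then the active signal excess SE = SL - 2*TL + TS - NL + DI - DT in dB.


Step 1: TS = 10*log10(3.07^2/4) = 3.72 dB
Step 2: SE = SL - 2*TL + TS - NL + DI - DT = 202 - 2*46 + (3.72) - 90 + 13 - 11 = 25.72

25.72 dB


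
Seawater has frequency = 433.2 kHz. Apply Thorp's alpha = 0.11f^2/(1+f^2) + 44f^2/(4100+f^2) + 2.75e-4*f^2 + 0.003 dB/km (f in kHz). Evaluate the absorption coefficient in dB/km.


f^2 = 187662.24
alpha = 0.11*187662.24/(1+187662.24) + 44*187662.24/(4100+187662.24) + 2.75e-4*187662.24 + 0.003 = 94.779

94.779 dB/km


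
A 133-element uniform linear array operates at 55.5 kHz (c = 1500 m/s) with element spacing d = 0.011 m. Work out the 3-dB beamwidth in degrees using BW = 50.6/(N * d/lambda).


Step 1: lambda = 1500/55500 = 0.02703 m
Step 2: d/lambda = 0.011/0.02703 = 0.407
Step 3: BW = 50.6/(N * d/lambda) = 50.6/(133 * 0.407) = 0.93

0.93 deg


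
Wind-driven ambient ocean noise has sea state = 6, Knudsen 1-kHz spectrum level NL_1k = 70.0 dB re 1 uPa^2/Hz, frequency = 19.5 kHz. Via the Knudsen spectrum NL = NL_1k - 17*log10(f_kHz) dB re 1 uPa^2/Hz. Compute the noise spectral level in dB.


NL = NL_1k - 17*log10(f_kHz) = 70.0 - 17*log10(19.5) = 70.0 - (21.93) = 48.07

48.07 dB


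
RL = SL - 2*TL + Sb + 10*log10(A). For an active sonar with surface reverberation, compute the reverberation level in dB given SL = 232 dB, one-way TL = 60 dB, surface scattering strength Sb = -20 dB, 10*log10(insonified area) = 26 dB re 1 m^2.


RL = SL - 2*TL + Sb + 10*log10(A) = 232 - 2*60 + (-20) + 26 = 118

118 dB


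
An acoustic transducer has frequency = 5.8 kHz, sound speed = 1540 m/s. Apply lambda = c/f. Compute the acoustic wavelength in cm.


lambda = c/f = 1540 / 5800 = 0.2655 m = 26.55 cm

26.55 cm


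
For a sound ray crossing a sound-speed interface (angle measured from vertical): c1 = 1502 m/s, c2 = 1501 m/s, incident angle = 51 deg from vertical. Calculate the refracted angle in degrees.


50.95 deg


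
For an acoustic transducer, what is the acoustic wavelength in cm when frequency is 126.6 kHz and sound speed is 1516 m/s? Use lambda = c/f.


lambda = c/f = 1516 / 126600 = 0.012 m = 1.2 cm

1.2 cm


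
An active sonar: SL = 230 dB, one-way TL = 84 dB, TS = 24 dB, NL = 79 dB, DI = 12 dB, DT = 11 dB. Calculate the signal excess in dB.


SE = SL - 2*TL + TS - NL + DI - DT = 230 - 2*84 + (24) - 79 + 12 - 11 = 8

8 dB


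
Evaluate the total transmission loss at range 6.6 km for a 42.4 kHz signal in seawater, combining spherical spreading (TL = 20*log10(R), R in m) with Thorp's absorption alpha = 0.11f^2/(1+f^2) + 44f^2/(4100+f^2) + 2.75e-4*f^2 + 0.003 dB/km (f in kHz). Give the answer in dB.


Step 1 (Thorp): alpha = 0.11*1797.76/(1+1797.76) + 44*1797.76/(4100+1797.76) + 2.75e-4*1797.76 + 0.003 = 14.0194 dB/km
Step 2: TL_spread = 20*log10(6600) = 76.39 dB
Step 3: TL_abs = alpha*R = 14.0194 * 6.6 = 92.53 dB
Step 4: TL_total = 76.39 + 92.53 = 168.92

168.92 dB


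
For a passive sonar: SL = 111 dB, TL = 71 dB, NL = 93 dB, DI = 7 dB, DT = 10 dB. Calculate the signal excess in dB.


SE = SL - TL - NL + DI - DT = 111 - 71 - 93 + 7 - 10 = -56

-56 dB


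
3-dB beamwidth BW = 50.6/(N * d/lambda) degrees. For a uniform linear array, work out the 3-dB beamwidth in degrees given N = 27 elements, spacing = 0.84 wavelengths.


BW = 50.6 / (27 * 0.84) = 50.6 / 22.68 = 2.23

2.23 deg


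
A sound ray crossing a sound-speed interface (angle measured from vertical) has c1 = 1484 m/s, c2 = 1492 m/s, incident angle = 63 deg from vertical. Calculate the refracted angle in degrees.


sin(theta2) = (c2/c1)*sin(theta1) = (1492/1484)*sin(63 deg) = 0.89581
theta2 = arcsin(0.89581) = 63.61

63.61 deg


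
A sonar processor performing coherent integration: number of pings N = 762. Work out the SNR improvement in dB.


28.82 dB


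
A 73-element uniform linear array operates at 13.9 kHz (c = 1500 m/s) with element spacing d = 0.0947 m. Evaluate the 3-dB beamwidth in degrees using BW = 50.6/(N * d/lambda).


Step 1: lambda = 1500/13900 = 0.10791 m
Step 2: d/lambda = 0.0947/0.10791 = 0.8776
Step 3: BW = 50.6/(N * d/lambda) = 50.6/(73 * 0.8776) = 0.79

0.79 deg


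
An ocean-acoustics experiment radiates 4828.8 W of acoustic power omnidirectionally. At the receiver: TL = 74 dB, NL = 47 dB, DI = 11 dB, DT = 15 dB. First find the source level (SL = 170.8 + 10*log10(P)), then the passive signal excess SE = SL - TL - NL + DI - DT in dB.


Step 1: SL = 170.8 + 10*log10(4828.8) = 207.64 dB
Step 2: SE = SL - TL - NL + DI - DT = 207.64 - 74 - 47 + 11 - 15 = 82.64

82.64 dB


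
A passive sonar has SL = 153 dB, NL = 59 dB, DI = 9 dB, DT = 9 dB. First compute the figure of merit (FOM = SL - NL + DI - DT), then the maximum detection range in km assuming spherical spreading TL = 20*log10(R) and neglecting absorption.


Step 1: FOM = SL - NL + DI - DT = 153 - 59 + 9 - 9 = 94 dB
Step 2: at max range FOM = TL = 20*log10(R), so R = 10^(94/20) = 50118.72 m = 50.12 km

50.12 km


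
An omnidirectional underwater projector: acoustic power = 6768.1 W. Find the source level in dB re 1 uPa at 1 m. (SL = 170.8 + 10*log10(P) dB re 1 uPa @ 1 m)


SL = 170.8 + 10*log10(6768.1) = 170.8 + 38.3 = 209.1

209.1 dB


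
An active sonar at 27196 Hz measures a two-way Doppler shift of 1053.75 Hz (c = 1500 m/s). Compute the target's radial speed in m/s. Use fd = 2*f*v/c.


From fd = 2*f*v/c, v = c*fd/(2*f) = 1500 * 1053.75 / (2*27196) = 29.06

29.06 m/s


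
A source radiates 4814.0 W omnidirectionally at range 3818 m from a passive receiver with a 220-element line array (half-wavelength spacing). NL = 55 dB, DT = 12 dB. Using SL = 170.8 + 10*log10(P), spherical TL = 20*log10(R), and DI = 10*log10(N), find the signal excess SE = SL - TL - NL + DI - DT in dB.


92.41 dB


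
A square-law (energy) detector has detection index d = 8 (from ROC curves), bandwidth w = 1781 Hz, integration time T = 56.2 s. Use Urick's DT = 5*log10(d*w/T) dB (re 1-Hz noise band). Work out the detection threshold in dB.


12.02 dB


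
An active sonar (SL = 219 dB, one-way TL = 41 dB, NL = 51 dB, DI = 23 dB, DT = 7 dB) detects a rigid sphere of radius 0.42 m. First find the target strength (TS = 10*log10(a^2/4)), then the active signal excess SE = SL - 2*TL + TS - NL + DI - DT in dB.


Step 1: TS = 10*log10(0.42^2/4) = -13.56 dB
Step 2: SE = SL - 2*TL + TS - NL + DI - DT = 219 - 2*41 + (-13.56) - 51 + 23 - 7 = 88.44

88.44 dB


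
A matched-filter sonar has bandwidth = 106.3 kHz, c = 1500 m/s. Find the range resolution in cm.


0.71 cm


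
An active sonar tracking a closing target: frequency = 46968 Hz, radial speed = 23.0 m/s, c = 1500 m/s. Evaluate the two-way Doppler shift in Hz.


fd = 2*f*v/c = 2 * 46968 * 23.0 / 1500 = 1440.35

1440.35 Hz


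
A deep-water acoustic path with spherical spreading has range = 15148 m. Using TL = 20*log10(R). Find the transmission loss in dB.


83.61 dB


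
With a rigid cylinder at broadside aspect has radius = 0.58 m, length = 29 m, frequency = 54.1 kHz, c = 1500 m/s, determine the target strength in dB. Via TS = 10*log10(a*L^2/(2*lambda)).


lambda = 1500/54100 = 0.02773 m
TS = 10*log10(0.58*29^2/(2*0.02773)) = 39.44

39.44 dB


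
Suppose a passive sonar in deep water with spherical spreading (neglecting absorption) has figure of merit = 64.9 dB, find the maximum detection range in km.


1.76 km


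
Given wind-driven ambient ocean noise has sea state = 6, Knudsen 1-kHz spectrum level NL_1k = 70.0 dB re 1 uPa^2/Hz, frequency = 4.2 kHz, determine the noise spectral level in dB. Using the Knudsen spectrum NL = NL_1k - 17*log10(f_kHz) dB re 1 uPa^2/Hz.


NL = NL_1k - 17*log10(f_kHz) = 70.0 - 17*log10(4.2) = 70.0 - (10.6) = 59.4

59.4 dB


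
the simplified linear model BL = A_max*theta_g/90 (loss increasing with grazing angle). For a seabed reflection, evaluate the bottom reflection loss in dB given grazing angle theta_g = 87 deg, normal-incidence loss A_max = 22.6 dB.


21.85 dB


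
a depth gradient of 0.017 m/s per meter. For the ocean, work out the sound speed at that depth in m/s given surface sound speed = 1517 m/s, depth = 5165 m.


c = 1517 + 0.017 * 5165 = 1604.805

1604.805 m/s


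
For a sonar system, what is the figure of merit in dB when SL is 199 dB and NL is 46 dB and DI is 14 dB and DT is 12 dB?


FOM = SL - NL + DI - DT = 199 - 46 + 14 - 12 = 155

155 dB


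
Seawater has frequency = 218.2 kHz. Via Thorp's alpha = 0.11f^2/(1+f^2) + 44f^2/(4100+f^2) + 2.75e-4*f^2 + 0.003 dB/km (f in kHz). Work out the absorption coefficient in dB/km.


f^2 = 47611.24
alpha = 0.11*47611.24/(1+47611.24) + 44*47611.24/(4100+47611.24) + 2.75e-4*47611.24 + 0.003 = 53.717

53.717 dB/km


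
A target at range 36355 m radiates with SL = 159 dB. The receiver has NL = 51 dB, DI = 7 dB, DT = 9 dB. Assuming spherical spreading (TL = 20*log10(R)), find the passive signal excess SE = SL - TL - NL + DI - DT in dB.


Step 1: TL = 20*log10(36355) = 91.21 dB
Step 2: SE = 159 - 91.21 - 51 + 7 - 9 = 14.79

14.79 dB


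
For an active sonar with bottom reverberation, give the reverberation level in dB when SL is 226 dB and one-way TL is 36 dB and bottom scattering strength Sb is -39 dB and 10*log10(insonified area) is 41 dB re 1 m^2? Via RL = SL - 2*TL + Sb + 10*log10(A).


RL = SL - 2*TL + Sb + 10*log10(A) = 226 - 2*36 + (-39) + 41 = 156

156 dB
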